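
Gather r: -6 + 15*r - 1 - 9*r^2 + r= -9*r^2 + 16*r - 7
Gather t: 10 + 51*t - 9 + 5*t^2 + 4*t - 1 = 5*t^2 + 55*t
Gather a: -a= -a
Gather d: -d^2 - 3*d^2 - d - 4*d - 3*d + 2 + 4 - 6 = -4*d^2 - 8*d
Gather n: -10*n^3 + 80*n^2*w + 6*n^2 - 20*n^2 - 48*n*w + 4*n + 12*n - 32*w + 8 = -10*n^3 + n^2*(80*w - 14) + n*(16 - 48*w) - 32*w + 8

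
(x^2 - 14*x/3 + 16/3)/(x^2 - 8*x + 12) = (x - 8/3)/(x - 6)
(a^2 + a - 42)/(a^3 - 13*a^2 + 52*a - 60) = (a + 7)/(a^2 - 7*a + 10)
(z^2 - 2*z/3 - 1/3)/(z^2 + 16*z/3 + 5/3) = (z - 1)/(z + 5)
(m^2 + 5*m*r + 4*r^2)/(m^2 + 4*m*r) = (m + r)/m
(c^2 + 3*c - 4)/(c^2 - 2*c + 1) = (c + 4)/(c - 1)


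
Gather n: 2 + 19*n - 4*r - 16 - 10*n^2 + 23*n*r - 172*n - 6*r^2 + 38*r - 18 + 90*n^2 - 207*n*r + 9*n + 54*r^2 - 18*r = 80*n^2 + n*(-184*r - 144) + 48*r^2 + 16*r - 32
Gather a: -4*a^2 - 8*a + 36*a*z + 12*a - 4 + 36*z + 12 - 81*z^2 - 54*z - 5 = -4*a^2 + a*(36*z + 4) - 81*z^2 - 18*z + 3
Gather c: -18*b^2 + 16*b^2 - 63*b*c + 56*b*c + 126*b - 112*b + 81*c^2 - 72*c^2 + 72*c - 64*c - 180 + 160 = -2*b^2 + 14*b + 9*c^2 + c*(8 - 7*b) - 20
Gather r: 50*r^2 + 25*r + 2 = 50*r^2 + 25*r + 2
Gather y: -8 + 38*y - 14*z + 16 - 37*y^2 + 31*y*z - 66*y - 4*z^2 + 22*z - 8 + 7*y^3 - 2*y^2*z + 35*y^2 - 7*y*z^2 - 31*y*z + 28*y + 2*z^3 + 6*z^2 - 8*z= 7*y^3 + y^2*(-2*z - 2) - 7*y*z^2 + 2*z^3 + 2*z^2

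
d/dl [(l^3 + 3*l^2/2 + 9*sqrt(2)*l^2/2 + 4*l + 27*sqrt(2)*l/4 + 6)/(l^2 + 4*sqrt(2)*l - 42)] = (4*l^4 + 32*sqrt(2)*l^3 - 376*l^2 - 3*sqrt(2)*l^2 - 1512*sqrt(2)*l - 552*l - 1230*sqrt(2) - 672)/(4*(l^4 + 8*sqrt(2)*l^3 - 52*l^2 - 336*sqrt(2)*l + 1764))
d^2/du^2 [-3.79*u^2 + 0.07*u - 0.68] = -7.58000000000000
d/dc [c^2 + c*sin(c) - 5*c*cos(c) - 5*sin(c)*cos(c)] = 5*c*sin(c) + c*cos(c) + 2*c + sin(c) - 5*cos(c) - 5*cos(2*c)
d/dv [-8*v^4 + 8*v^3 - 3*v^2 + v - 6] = -32*v^3 + 24*v^2 - 6*v + 1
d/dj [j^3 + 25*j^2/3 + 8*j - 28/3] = 3*j^2 + 50*j/3 + 8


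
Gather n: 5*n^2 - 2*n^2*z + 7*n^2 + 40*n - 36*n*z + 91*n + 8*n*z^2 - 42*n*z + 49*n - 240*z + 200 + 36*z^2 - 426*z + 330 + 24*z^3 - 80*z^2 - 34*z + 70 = n^2*(12 - 2*z) + n*(8*z^2 - 78*z + 180) + 24*z^3 - 44*z^2 - 700*z + 600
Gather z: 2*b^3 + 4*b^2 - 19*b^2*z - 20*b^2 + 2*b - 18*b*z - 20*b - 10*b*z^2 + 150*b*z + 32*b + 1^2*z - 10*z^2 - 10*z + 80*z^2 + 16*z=2*b^3 - 16*b^2 + 14*b + z^2*(70 - 10*b) + z*(-19*b^2 + 132*b + 7)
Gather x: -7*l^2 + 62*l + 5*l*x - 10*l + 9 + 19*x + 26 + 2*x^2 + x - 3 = -7*l^2 + 52*l + 2*x^2 + x*(5*l + 20) + 32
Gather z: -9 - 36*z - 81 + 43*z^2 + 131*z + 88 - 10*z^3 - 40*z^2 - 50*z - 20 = -10*z^3 + 3*z^2 + 45*z - 22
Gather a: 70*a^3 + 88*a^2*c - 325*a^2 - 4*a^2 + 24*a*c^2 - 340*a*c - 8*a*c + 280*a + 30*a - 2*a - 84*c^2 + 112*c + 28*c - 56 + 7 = 70*a^3 + a^2*(88*c - 329) + a*(24*c^2 - 348*c + 308) - 84*c^2 + 140*c - 49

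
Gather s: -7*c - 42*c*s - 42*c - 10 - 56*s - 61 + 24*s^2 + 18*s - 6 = -49*c + 24*s^2 + s*(-42*c - 38) - 77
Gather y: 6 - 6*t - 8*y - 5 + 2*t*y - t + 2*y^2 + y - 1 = -7*t + 2*y^2 + y*(2*t - 7)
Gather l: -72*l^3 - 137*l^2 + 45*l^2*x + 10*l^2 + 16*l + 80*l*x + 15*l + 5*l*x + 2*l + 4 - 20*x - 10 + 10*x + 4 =-72*l^3 + l^2*(45*x - 127) + l*(85*x + 33) - 10*x - 2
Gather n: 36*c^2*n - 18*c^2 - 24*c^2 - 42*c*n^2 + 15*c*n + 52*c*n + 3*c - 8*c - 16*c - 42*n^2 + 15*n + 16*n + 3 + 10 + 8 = -42*c^2 - 21*c + n^2*(-42*c - 42) + n*(36*c^2 + 67*c + 31) + 21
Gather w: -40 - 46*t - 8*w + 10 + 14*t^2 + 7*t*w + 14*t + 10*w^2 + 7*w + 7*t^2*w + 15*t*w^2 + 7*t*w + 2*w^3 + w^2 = 14*t^2 - 32*t + 2*w^3 + w^2*(15*t + 11) + w*(7*t^2 + 14*t - 1) - 30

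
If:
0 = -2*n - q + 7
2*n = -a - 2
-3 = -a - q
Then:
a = -3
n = 1/2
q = 6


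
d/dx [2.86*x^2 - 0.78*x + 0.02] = 5.72*x - 0.78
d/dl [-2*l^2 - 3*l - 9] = -4*l - 3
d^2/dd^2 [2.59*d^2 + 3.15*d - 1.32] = 5.18000000000000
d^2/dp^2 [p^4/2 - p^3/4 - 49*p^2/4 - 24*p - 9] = 6*p^2 - 3*p/2 - 49/2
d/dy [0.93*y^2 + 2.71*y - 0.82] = 1.86*y + 2.71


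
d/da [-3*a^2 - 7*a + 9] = -6*a - 7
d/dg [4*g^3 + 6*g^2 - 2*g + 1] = 12*g^2 + 12*g - 2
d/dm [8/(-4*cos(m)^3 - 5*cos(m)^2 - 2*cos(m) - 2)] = 16*(6*sin(m)^2 - 5*cos(m) - 7)*sin(m)/(4*cos(m)^3 + 5*cos(m)^2 + 2*cos(m) + 2)^2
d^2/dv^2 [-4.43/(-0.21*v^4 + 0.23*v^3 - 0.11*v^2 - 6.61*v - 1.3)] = ((-11.1636*v^2 + 6.1134*v - 0.9746)*(0.21*v^4 - 0.23*v^3 + 0.11*v^2 + 6.61*v + 1.3) + 4.43*(0.84*v^3 - 0.69*v^2 + 0.22*v + 6.61)*(1.68*v^3 - 1.38*v^2 + 0.44*v + 13.22))/(0.21*v^4 - 0.23*v^3 + 0.11*v^2 + 6.61*v + 1.3)^3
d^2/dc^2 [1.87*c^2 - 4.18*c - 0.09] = 3.74000000000000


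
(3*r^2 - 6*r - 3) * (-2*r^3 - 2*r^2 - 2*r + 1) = -6*r^5 + 6*r^4 + 12*r^3 + 21*r^2 - 3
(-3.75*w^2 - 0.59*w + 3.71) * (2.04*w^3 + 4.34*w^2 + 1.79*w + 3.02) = -7.65*w^5 - 17.4786*w^4 - 1.7047*w^3 + 3.7203*w^2 + 4.8591*w + 11.2042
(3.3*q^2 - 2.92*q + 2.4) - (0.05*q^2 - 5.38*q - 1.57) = 3.25*q^2 + 2.46*q + 3.97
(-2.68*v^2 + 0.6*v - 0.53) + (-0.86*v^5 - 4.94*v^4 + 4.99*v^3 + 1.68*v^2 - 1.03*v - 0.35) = -0.86*v^5 - 4.94*v^4 + 4.99*v^3 - 1.0*v^2 - 0.43*v - 0.88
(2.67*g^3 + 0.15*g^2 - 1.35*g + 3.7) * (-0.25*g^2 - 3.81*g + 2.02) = -0.6675*g^5 - 10.2102*g^4 + 5.1594*g^3 + 4.5215*g^2 - 16.824*g + 7.474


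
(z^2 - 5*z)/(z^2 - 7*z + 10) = z/(z - 2)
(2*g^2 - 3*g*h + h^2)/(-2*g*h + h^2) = (-g + h)/h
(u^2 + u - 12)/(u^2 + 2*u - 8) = (u - 3)/(u - 2)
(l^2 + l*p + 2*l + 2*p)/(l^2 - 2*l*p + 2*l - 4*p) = (-l - p)/(-l + 2*p)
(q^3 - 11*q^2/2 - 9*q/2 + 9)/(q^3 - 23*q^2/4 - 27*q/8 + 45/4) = 4*(q - 1)/(4*q - 5)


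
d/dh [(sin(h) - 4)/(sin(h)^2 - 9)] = (8*sin(h) + cos(h)^2 - 10)*cos(h)/(sin(h)^2 - 9)^2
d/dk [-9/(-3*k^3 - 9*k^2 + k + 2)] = 9*(-9*k^2 - 18*k + 1)/(3*k^3 + 9*k^2 - k - 2)^2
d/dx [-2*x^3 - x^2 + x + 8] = -6*x^2 - 2*x + 1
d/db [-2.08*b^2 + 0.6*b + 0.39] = 0.6 - 4.16*b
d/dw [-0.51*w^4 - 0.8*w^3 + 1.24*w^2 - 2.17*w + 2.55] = -2.04*w^3 - 2.4*w^2 + 2.48*w - 2.17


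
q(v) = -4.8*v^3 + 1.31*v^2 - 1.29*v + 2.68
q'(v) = -14.4*v^2 + 2.62*v - 1.29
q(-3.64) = 256.23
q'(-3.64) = -201.62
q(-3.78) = 285.52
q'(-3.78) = -216.95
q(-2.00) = 48.90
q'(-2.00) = -64.13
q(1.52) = -13.11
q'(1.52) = -30.58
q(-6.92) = 1664.93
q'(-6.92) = -708.98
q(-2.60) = 99.25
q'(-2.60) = -105.45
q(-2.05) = 52.18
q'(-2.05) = -67.18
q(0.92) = -1.14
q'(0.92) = -11.07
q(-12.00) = 8501.20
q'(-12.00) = -2106.33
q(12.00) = -8118.56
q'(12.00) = -2043.45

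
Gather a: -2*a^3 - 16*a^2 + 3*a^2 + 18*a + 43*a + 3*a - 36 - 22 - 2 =-2*a^3 - 13*a^2 + 64*a - 60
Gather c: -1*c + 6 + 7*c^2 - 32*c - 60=7*c^2 - 33*c - 54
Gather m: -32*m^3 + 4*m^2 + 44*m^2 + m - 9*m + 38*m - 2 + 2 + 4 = -32*m^3 + 48*m^2 + 30*m + 4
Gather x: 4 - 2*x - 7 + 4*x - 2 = 2*x - 5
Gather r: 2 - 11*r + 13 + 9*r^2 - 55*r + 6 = 9*r^2 - 66*r + 21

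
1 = 1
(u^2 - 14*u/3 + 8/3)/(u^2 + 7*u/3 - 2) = (u - 4)/(u + 3)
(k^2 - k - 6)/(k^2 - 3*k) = (k + 2)/k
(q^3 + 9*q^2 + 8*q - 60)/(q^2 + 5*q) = q + 4 - 12/q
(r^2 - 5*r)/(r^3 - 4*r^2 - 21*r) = (5 - r)/(-r^2 + 4*r + 21)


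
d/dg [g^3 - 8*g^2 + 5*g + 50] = 3*g^2 - 16*g + 5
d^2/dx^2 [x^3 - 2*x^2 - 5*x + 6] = 6*x - 4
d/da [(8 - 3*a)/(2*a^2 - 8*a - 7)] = (6*a^2 - 32*a + 85)/(4*a^4 - 32*a^3 + 36*a^2 + 112*a + 49)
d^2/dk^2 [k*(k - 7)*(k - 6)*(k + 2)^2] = 20*k^3 - 108*k^2 - 36*k + 232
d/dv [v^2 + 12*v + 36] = 2*v + 12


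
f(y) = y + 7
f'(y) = 1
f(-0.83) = 6.17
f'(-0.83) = 1.00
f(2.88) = 9.88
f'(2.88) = 1.00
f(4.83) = 11.83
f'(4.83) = 1.00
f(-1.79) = 5.21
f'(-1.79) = 1.00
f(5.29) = 12.29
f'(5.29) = 1.00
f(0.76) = 7.76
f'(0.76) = 1.00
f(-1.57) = 5.43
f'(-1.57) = 1.00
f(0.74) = 7.74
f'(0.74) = 1.00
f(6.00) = 13.00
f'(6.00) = 1.00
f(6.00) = 13.00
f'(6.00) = 1.00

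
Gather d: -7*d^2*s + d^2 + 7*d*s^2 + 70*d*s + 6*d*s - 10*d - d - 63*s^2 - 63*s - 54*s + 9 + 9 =d^2*(1 - 7*s) + d*(7*s^2 + 76*s - 11) - 63*s^2 - 117*s + 18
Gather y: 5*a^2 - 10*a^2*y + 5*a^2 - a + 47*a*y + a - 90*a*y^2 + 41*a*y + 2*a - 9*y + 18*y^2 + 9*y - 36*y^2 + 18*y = 10*a^2 + 2*a + y^2*(-90*a - 18) + y*(-10*a^2 + 88*a + 18)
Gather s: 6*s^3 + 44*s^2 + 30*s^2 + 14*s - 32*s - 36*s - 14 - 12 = 6*s^3 + 74*s^2 - 54*s - 26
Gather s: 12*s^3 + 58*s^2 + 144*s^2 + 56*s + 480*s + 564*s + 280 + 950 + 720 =12*s^3 + 202*s^2 + 1100*s + 1950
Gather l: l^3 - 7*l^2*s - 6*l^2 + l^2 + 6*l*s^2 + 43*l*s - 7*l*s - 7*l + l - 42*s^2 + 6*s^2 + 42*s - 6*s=l^3 + l^2*(-7*s - 5) + l*(6*s^2 + 36*s - 6) - 36*s^2 + 36*s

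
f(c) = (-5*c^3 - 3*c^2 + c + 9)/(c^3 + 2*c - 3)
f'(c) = (-3*c^2 - 2)*(-5*c^3 - 3*c^2 + c + 9)/(c^3 + 2*c - 3)^2 + (-15*c^2 - 6*c + 1)/(c^3 + 2*c - 3)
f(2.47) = -4.83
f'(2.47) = -0.43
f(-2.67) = -2.93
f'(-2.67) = 0.78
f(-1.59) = -1.95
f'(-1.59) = 0.85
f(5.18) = -5.20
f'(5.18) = -0.02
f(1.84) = -4.41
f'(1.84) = -1.05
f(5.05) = -5.20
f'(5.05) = -0.03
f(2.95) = -4.99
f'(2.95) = -0.25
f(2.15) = -4.66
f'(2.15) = -0.64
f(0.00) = -3.00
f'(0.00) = -2.33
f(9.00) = -5.20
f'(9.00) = 0.01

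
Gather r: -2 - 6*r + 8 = 6 - 6*r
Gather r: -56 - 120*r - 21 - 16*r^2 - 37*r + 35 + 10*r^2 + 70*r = -6*r^2 - 87*r - 42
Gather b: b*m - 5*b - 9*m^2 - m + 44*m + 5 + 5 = b*(m - 5) - 9*m^2 + 43*m + 10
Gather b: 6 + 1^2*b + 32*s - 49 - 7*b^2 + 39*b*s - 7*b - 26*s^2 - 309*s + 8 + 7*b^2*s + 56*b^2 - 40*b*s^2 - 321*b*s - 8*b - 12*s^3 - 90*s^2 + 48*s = b^2*(7*s + 49) + b*(-40*s^2 - 282*s - 14) - 12*s^3 - 116*s^2 - 229*s - 35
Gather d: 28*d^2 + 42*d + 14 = 28*d^2 + 42*d + 14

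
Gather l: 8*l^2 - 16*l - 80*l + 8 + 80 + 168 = 8*l^2 - 96*l + 256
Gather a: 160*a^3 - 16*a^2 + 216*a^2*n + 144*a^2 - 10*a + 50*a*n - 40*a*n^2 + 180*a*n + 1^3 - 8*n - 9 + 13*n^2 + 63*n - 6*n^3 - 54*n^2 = 160*a^3 + a^2*(216*n + 128) + a*(-40*n^2 + 230*n - 10) - 6*n^3 - 41*n^2 + 55*n - 8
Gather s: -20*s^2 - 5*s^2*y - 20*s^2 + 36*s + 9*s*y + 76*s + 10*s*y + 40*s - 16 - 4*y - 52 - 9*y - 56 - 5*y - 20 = s^2*(-5*y - 40) + s*(19*y + 152) - 18*y - 144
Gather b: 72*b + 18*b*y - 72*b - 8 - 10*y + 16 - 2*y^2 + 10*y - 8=18*b*y - 2*y^2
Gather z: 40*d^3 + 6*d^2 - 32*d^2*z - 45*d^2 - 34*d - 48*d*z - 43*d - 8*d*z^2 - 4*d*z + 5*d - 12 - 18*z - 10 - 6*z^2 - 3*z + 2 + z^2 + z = 40*d^3 - 39*d^2 - 72*d + z^2*(-8*d - 5) + z*(-32*d^2 - 52*d - 20) - 20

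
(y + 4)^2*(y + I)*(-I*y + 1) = -I*y^4 + 2*y^3 - 8*I*y^3 + 16*y^2 - 15*I*y^2 + 32*y + 8*I*y + 16*I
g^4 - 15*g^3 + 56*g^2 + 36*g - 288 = (g - 8)*(g - 6)*(g - 3)*(g + 2)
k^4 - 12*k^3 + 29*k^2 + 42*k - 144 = (k - 8)*(k - 3)^2*(k + 2)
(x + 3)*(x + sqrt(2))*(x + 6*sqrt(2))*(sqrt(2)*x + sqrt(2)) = sqrt(2)*x^4 + 4*sqrt(2)*x^3 + 14*x^3 + 15*sqrt(2)*x^2 + 56*x^2 + 42*x + 48*sqrt(2)*x + 36*sqrt(2)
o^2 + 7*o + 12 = (o + 3)*(o + 4)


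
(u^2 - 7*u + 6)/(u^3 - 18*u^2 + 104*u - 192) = (u - 1)/(u^2 - 12*u + 32)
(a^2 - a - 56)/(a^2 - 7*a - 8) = (a + 7)/(a + 1)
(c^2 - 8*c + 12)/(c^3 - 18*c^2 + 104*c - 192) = (c - 2)/(c^2 - 12*c + 32)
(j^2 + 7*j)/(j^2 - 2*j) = (j + 7)/(j - 2)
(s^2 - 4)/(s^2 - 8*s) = (s^2 - 4)/(s*(s - 8))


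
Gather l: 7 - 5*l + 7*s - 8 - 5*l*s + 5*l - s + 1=-5*l*s + 6*s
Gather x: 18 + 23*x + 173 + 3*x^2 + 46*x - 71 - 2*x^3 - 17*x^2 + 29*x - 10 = -2*x^3 - 14*x^2 + 98*x + 110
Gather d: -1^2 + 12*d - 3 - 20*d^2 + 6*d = -20*d^2 + 18*d - 4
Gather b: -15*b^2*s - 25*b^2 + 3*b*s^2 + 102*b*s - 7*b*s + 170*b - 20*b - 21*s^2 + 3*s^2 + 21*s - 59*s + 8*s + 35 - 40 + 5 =b^2*(-15*s - 25) + b*(3*s^2 + 95*s + 150) - 18*s^2 - 30*s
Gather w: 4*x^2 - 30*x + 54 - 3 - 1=4*x^2 - 30*x + 50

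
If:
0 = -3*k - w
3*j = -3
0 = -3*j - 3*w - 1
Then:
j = -1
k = -2/9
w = 2/3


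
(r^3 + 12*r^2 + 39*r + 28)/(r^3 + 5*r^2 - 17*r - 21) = (r + 4)/(r - 3)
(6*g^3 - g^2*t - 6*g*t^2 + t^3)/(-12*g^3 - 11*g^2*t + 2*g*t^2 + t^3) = (6*g^2 - 7*g*t + t^2)/(-12*g^2 + g*t + t^2)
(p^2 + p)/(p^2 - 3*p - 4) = p/(p - 4)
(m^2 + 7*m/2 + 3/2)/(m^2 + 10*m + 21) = (m + 1/2)/(m + 7)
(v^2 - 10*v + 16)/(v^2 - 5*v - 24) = (v - 2)/(v + 3)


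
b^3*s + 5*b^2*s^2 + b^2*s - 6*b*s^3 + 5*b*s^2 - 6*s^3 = (b - s)*(b + 6*s)*(b*s + s)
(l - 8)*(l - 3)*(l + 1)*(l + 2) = l^4 - 8*l^3 - 7*l^2 + 50*l + 48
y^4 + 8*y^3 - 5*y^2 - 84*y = y*(y - 3)*(y + 4)*(y + 7)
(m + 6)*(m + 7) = m^2 + 13*m + 42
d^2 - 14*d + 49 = (d - 7)^2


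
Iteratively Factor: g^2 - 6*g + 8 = (g - 2)*(g - 4)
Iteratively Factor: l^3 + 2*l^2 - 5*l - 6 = (l - 2)*(l^2 + 4*l + 3) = (l - 2)*(l + 1)*(l + 3)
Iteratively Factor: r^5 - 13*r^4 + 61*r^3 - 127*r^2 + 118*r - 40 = (r - 2)*(r^4 - 11*r^3 + 39*r^2 - 49*r + 20) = (r - 2)*(r - 1)*(r^3 - 10*r^2 + 29*r - 20) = (r - 2)*(r - 1)^2*(r^2 - 9*r + 20) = (r - 5)*(r - 2)*(r - 1)^2*(r - 4)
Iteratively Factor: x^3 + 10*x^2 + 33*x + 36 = (x + 4)*(x^2 + 6*x + 9) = (x + 3)*(x + 4)*(x + 3)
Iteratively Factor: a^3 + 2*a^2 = (a)*(a^2 + 2*a) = a*(a + 2)*(a)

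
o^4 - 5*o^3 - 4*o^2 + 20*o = o*(o - 5)*(o - 2)*(o + 2)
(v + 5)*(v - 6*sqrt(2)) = v^2 - 6*sqrt(2)*v + 5*v - 30*sqrt(2)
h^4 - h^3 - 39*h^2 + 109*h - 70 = (h - 5)*(h - 2)*(h - 1)*(h + 7)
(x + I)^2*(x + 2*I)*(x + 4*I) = x^4 + 8*I*x^3 - 21*x^2 - 22*I*x + 8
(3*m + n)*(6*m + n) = 18*m^2 + 9*m*n + n^2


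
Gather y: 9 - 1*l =9 - l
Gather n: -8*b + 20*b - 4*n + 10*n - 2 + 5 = 12*b + 6*n + 3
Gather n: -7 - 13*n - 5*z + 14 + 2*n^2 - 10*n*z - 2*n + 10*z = 2*n^2 + n*(-10*z - 15) + 5*z + 7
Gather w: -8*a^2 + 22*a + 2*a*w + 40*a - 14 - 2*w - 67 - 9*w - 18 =-8*a^2 + 62*a + w*(2*a - 11) - 99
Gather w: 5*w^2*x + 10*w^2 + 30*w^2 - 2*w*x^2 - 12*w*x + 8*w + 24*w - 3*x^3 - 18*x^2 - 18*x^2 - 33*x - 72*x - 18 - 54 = w^2*(5*x + 40) + w*(-2*x^2 - 12*x + 32) - 3*x^3 - 36*x^2 - 105*x - 72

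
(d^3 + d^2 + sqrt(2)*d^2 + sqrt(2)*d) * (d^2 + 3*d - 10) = d^5 + sqrt(2)*d^4 + 4*d^4 - 7*d^3 + 4*sqrt(2)*d^3 - 10*d^2 - 7*sqrt(2)*d^2 - 10*sqrt(2)*d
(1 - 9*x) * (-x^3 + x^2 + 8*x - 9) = 9*x^4 - 10*x^3 - 71*x^2 + 89*x - 9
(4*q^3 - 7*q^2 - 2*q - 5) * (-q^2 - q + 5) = -4*q^5 + 3*q^4 + 29*q^3 - 28*q^2 - 5*q - 25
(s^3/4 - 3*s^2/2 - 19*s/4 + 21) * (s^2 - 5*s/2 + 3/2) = s^5/4 - 17*s^4/8 - 5*s^3/8 + 245*s^2/8 - 477*s/8 + 63/2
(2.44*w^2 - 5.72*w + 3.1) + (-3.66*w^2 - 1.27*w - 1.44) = -1.22*w^2 - 6.99*w + 1.66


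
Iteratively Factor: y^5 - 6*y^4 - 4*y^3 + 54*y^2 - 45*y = (y - 3)*(y^4 - 3*y^3 - 13*y^2 + 15*y) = (y - 3)*(y + 3)*(y^3 - 6*y^2 + 5*y) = y*(y - 3)*(y + 3)*(y^2 - 6*y + 5) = y*(y - 3)*(y - 1)*(y + 3)*(y - 5)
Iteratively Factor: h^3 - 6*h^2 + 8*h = (h - 2)*(h^2 - 4*h) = h*(h - 2)*(h - 4)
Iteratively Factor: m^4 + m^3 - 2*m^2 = (m + 2)*(m^3 - m^2) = m*(m + 2)*(m^2 - m) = m^2*(m + 2)*(m - 1)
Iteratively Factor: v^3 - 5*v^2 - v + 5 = (v + 1)*(v^2 - 6*v + 5) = (v - 5)*(v + 1)*(v - 1)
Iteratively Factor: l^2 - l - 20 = (l + 4)*(l - 5)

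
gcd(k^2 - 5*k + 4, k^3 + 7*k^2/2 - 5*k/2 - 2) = k - 1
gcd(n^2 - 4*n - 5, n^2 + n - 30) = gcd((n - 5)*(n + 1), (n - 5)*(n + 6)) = n - 5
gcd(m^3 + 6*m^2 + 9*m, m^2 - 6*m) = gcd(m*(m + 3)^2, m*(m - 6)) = m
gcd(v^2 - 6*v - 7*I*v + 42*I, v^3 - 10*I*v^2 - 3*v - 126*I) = v - 7*I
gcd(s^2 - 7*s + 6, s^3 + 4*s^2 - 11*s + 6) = s - 1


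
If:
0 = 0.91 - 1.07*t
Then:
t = 0.85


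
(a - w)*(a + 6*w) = a^2 + 5*a*w - 6*w^2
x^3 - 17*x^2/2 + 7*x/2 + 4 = (x - 8)*(x - 1)*(x + 1/2)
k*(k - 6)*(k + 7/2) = k^3 - 5*k^2/2 - 21*k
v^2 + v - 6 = (v - 2)*(v + 3)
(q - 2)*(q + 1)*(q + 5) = q^3 + 4*q^2 - 7*q - 10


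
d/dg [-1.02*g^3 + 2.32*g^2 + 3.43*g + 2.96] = -3.06*g^2 + 4.64*g + 3.43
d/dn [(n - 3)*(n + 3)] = 2*n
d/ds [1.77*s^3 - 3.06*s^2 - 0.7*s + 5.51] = 5.31*s^2 - 6.12*s - 0.7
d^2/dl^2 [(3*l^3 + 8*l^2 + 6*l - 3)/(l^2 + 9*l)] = 6*(59*l^3 - 3*l^2 - 27*l - 81)/(l^3*(l^3 + 27*l^2 + 243*l + 729))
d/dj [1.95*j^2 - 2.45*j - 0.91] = 3.9*j - 2.45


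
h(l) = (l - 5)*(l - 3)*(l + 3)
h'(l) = (l - 5)*(l - 3) + (l - 5)*(l + 3) + (l - 3)*(l + 3) = 3*l^2 - 10*l - 9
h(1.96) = 15.68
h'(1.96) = -17.08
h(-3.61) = -34.72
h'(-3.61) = 66.20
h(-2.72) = 12.36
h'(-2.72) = 40.40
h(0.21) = 42.90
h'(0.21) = -10.97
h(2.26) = 10.67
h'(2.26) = -16.28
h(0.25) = 42.45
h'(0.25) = -11.31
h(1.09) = 30.54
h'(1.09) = -16.34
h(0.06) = 44.44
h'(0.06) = -9.59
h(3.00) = 0.00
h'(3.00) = -12.00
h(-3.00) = 0.00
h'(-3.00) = 48.00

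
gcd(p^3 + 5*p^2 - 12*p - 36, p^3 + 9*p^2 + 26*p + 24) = p + 2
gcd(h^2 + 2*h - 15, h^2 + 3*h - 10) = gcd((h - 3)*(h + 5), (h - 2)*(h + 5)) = h + 5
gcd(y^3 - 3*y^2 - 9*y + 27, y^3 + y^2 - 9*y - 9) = y^2 - 9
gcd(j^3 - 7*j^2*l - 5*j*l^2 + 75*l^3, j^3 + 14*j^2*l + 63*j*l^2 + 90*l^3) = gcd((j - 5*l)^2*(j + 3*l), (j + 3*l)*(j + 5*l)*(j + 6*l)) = j + 3*l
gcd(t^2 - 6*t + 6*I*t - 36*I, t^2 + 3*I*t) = 1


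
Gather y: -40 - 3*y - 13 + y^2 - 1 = y^2 - 3*y - 54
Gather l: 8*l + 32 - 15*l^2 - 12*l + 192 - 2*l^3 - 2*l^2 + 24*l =-2*l^3 - 17*l^2 + 20*l + 224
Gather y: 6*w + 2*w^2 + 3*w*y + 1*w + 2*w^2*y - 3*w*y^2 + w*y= 2*w^2 - 3*w*y^2 + 7*w + y*(2*w^2 + 4*w)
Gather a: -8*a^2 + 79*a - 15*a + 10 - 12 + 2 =-8*a^2 + 64*a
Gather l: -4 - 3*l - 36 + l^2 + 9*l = l^2 + 6*l - 40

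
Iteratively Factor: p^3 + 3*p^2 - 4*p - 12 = (p + 2)*(p^2 + p - 6) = (p + 2)*(p + 3)*(p - 2)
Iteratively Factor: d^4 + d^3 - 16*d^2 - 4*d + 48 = (d - 3)*(d^3 + 4*d^2 - 4*d - 16) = (d - 3)*(d + 4)*(d^2 - 4) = (d - 3)*(d + 2)*(d + 4)*(d - 2)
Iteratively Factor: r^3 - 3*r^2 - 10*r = (r)*(r^2 - 3*r - 10) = r*(r - 5)*(r + 2)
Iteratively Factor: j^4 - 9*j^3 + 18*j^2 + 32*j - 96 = (j - 3)*(j^3 - 6*j^2 + 32) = (j - 4)*(j - 3)*(j^2 - 2*j - 8) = (j - 4)*(j - 3)*(j + 2)*(j - 4)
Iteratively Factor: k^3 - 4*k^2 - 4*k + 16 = (k - 4)*(k^2 - 4) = (k - 4)*(k + 2)*(k - 2)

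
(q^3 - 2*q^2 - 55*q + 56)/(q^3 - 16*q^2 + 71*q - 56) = (q + 7)/(q - 7)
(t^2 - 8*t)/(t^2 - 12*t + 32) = t/(t - 4)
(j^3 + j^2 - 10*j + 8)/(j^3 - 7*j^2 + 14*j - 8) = (j + 4)/(j - 4)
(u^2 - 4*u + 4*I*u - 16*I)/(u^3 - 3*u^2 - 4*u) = (u + 4*I)/(u*(u + 1))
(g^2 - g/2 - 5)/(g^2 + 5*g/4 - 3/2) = 2*(2*g - 5)/(4*g - 3)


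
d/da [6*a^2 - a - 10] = 12*a - 1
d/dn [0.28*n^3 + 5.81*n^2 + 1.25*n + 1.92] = 0.84*n^2 + 11.62*n + 1.25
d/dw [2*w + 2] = 2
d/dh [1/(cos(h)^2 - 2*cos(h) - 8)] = 2*(cos(h) - 1)*sin(h)/(sin(h)^2 + 2*cos(h) + 7)^2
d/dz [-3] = 0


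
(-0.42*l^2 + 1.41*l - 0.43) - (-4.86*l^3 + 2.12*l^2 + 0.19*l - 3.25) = 4.86*l^3 - 2.54*l^2 + 1.22*l + 2.82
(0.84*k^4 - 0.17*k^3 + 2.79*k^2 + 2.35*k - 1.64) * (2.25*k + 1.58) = 1.89*k^5 + 0.9447*k^4 + 6.0089*k^3 + 9.6957*k^2 + 0.0230000000000006*k - 2.5912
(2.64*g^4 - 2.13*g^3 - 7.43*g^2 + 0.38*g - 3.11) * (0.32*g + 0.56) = 0.8448*g^5 + 0.7968*g^4 - 3.5704*g^3 - 4.0392*g^2 - 0.7824*g - 1.7416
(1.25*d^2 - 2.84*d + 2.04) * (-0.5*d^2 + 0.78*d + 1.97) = -0.625*d^4 + 2.395*d^3 - 0.7727*d^2 - 4.0036*d + 4.0188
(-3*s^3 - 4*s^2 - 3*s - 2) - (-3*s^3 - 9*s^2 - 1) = 5*s^2 - 3*s - 1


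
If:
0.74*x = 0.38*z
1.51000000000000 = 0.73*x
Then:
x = 2.07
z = 4.03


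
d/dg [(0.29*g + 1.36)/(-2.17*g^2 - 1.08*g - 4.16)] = (0.6293*g^2 + 5.9024*g + 0.2624)/(4.7089*g^4 + 4.6872*g^3 + 19.2208*g^2 + 8.9856*g + 17.3056)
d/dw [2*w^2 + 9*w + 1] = 4*w + 9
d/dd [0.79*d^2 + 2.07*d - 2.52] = 1.58*d + 2.07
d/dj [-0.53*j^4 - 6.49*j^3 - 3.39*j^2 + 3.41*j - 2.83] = -2.12*j^3 - 19.47*j^2 - 6.78*j + 3.41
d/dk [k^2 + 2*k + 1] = 2*k + 2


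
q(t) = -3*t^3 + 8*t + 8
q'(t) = 8 - 9*t^2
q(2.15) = -4.62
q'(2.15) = -33.60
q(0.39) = 10.94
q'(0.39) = 6.63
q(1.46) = 10.34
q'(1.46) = -11.18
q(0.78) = 12.82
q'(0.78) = 2.52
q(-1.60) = 7.49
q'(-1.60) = -15.04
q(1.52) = 9.62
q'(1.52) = -12.79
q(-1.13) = 3.29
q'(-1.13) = -3.49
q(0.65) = 12.38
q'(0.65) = 4.20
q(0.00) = 8.00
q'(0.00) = 8.00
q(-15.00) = 10013.00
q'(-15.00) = -2017.00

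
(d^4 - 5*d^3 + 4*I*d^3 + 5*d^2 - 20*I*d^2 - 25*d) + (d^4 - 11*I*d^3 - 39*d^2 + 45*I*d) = 2*d^4 - 5*d^3 - 7*I*d^3 - 34*d^2 - 20*I*d^2 - 25*d + 45*I*d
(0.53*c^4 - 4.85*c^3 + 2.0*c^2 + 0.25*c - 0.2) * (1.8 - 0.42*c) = -0.2226*c^5 + 2.991*c^4 - 9.57*c^3 + 3.495*c^2 + 0.534*c - 0.36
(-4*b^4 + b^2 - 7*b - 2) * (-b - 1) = 4*b^5 + 4*b^4 - b^3 + 6*b^2 + 9*b + 2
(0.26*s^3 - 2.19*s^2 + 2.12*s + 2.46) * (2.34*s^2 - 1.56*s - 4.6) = 0.6084*s^5 - 5.5302*s^4 + 7.1812*s^3 + 12.5232*s^2 - 13.5896*s - 11.316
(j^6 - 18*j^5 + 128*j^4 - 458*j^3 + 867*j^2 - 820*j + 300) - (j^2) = j^6 - 18*j^5 + 128*j^4 - 458*j^3 + 866*j^2 - 820*j + 300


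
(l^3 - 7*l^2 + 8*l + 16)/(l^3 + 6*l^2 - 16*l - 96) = (l^2 - 3*l - 4)/(l^2 + 10*l + 24)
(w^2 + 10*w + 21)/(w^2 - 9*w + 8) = (w^2 + 10*w + 21)/(w^2 - 9*w + 8)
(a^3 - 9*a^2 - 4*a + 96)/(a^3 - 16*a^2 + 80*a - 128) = (a + 3)/(a - 4)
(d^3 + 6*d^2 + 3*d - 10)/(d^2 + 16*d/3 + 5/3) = 3*(d^2 + d - 2)/(3*d + 1)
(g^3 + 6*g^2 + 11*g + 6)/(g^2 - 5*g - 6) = (g^2 + 5*g + 6)/(g - 6)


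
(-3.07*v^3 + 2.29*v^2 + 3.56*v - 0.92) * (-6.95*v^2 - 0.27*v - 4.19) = 21.3365*v^5 - 15.0866*v^4 - 12.497*v^3 - 4.1623*v^2 - 14.668*v + 3.8548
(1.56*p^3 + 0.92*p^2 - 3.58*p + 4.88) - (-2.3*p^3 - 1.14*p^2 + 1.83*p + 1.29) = 3.86*p^3 + 2.06*p^2 - 5.41*p + 3.59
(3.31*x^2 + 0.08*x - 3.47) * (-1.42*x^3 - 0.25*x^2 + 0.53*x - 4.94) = -4.7002*x^5 - 0.9411*x^4 + 6.6617*x^3 - 15.4415*x^2 - 2.2343*x + 17.1418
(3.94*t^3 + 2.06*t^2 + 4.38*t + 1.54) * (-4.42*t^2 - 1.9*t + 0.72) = -17.4148*t^5 - 16.5912*t^4 - 20.4368*t^3 - 13.6456*t^2 + 0.2276*t + 1.1088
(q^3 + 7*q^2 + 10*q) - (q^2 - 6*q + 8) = q^3 + 6*q^2 + 16*q - 8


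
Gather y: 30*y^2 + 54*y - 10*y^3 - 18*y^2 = -10*y^3 + 12*y^2 + 54*y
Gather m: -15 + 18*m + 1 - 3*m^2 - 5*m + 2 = -3*m^2 + 13*m - 12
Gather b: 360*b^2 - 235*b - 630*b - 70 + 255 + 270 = 360*b^2 - 865*b + 455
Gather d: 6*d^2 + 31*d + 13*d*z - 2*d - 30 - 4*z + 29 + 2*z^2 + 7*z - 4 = 6*d^2 + d*(13*z + 29) + 2*z^2 + 3*z - 5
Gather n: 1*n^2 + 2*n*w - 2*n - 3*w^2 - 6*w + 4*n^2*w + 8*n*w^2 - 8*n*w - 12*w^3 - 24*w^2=n^2*(4*w + 1) + n*(8*w^2 - 6*w - 2) - 12*w^3 - 27*w^2 - 6*w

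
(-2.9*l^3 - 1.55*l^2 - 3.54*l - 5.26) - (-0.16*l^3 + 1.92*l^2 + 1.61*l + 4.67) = -2.74*l^3 - 3.47*l^2 - 5.15*l - 9.93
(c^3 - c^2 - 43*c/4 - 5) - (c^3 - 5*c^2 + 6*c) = 4*c^2 - 67*c/4 - 5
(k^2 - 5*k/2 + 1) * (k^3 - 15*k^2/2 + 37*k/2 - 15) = k^5 - 10*k^4 + 153*k^3/4 - 275*k^2/4 + 56*k - 15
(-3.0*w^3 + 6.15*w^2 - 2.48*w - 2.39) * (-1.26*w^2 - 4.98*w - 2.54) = 3.78*w^5 + 7.191*w^4 - 19.8822*w^3 - 0.2592*w^2 + 18.2014*w + 6.0706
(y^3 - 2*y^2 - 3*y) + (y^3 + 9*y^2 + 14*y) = 2*y^3 + 7*y^2 + 11*y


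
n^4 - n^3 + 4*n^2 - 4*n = n*(n - 1)*(n - 2*I)*(n + 2*I)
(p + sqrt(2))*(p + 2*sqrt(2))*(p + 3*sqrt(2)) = p^3 + 6*sqrt(2)*p^2 + 22*p + 12*sqrt(2)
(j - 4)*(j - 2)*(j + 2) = j^3 - 4*j^2 - 4*j + 16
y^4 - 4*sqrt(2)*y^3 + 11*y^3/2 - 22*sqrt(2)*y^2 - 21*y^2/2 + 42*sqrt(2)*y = y*(y - 3/2)*(y + 7)*(y - 4*sqrt(2))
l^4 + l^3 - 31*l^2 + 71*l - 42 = (l - 3)*(l - 2)*(l - 1)*(l + 7)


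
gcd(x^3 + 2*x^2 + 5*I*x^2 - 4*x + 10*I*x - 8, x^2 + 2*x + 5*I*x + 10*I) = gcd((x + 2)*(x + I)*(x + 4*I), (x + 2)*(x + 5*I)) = x + 2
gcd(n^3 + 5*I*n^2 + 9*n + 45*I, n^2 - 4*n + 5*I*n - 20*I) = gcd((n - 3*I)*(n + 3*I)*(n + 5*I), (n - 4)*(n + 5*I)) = n + 5*I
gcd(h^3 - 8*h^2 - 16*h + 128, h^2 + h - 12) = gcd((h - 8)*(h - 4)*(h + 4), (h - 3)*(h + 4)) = h + 4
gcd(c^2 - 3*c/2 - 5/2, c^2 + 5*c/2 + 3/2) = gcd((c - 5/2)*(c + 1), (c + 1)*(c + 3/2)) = c + 1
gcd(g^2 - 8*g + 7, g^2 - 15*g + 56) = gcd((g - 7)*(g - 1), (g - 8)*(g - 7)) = g - 7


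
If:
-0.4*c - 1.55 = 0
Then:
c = -3.88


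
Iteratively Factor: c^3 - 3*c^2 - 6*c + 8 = (c - 4)*(c^2 + c - 2) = (c - 4)*(c + 2)*(c - 1)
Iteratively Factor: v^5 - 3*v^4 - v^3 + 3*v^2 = (v)*(v^4 - 3*v^3 - v^2 + 3*v) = v*(v - 1)*(v^3 - 2*v^2 - 3*v) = v*(v - 1)*(v + 1)*(v^2 - 3*v) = v^2*(v - 1)*(v + 1)*(v - 3)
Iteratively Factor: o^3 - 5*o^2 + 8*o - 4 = (o - 2)*(o^2 - 3*o + 2) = (o - 2)*(o - 1)*(o - 2)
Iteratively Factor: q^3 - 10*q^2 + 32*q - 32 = (q - 2)*(q^2 - 8*q + 16) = (q - 4)*(q - 2)*(q - 4)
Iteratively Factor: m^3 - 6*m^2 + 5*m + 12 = (m - 4)*(m^2 - 2*m - 3) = (m - 4)*(m + 1)*(m - 3)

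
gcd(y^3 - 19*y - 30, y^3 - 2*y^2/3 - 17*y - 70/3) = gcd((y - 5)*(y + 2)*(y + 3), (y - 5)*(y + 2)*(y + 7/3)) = y^2 - 3*y - 10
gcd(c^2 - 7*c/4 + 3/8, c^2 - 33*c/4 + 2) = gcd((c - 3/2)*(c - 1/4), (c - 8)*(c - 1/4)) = c - 1/4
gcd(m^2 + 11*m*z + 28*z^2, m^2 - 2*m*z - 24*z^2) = m + 4*z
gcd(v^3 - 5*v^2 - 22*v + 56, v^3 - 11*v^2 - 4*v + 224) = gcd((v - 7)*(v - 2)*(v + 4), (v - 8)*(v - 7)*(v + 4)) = v^2 - 3*v - 28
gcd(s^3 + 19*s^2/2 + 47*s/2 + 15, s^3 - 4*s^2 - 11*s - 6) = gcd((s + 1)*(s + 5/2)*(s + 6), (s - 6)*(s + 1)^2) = s + 1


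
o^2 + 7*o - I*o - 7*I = (o + 7)*(o - I)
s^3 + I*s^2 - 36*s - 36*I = (s - 6)*(s + 6)*(s + I)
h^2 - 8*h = h*(h - 8)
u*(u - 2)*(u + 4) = u^3 + 2*u^2 - 8*u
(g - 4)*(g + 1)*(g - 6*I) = g^3 - 3*g^2 - 6*I*g^2 - 4*g + 18*I*g + 24*I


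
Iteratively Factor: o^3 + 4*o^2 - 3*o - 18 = (o + 3)*(o^2 + o - 6) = (o - 2)*(o + 3)*(o + 3)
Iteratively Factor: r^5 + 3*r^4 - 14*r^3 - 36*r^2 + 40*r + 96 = (r + 4)*(r^4 - r^3 - 10*r^2 + 4*r + 24) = (r + 2)*(r + 4)*(r^3 - 3*r^2 - 4*r + 12) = (r - 2)*(r + 2)*(r + 4)*(r^2 - r - 6) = (r - 3)*(r - 2)*(r + 2)*(r + 4)*(r + 2)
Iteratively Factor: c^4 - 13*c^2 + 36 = (c + 2)*(c^3 - 2*c^2 - 9*c + 18) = (c - 3)*(c + 2)*(c^2 + c - 6) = (c - 3)*(c - 2)*(c + 2)*(c + 3)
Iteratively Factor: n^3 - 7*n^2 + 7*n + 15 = (n - 5)*(n^2 - 2*n - 3) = (n - 5)*(n + 1)*(n - 3)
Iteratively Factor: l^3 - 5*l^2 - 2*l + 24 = (l + 2)*(l^2 - 7*l + 12) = (l - 4)*(l + 2)*(l - 3)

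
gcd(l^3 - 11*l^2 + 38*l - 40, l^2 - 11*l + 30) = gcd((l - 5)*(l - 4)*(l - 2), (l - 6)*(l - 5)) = l - 5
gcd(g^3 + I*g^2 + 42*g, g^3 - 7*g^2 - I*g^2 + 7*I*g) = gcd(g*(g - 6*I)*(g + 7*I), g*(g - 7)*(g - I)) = g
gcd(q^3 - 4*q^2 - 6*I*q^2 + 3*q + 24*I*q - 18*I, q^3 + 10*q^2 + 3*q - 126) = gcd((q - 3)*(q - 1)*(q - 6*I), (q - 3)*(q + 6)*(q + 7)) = q - 3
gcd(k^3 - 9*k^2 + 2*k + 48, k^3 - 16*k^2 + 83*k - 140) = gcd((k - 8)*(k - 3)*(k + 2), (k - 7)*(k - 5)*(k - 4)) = 1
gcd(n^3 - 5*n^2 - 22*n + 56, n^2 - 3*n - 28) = n^2 - 3*n - 28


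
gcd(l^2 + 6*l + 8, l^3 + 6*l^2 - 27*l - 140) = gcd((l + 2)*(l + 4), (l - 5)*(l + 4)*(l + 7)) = l + 4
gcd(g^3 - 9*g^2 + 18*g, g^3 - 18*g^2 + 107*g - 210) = g - 6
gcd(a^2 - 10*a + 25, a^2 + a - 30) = a - 5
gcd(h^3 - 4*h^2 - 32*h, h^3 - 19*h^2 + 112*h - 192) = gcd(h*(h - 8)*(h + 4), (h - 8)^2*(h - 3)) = h - 8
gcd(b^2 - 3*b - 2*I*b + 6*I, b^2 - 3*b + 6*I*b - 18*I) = b - 3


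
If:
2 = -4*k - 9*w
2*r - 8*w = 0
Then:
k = -9*w/4 - 1/2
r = 4*w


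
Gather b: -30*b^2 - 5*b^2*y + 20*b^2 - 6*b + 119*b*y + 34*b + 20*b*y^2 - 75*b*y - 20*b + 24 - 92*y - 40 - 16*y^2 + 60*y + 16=b^2*(-5*y - 10) + b*(20*y^2 + 44*y + 8) - 16*y^2 - 32*y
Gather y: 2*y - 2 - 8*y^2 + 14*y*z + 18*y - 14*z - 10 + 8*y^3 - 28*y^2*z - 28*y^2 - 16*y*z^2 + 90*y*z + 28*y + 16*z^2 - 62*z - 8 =8*y^3 + y^2*(-28*z - 36) + y*(-16*z^2 + 104*z + 48) + 16*z^2 - 76*z - 20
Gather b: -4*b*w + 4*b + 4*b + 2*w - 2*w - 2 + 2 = b*(8 - 4*w)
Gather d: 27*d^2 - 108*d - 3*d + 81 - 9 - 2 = 27*d^2 - 111*d + 70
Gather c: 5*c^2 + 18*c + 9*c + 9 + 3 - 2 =5*c^2 + 27*c + 10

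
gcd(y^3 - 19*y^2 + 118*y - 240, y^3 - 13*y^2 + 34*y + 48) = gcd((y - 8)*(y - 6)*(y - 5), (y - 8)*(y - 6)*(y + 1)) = y^2 - 14*y + 48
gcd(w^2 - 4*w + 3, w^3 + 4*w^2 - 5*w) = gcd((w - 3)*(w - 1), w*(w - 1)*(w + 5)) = w - 1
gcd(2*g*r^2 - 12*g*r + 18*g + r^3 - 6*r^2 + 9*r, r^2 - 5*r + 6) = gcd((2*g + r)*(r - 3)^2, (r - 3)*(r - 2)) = r - 3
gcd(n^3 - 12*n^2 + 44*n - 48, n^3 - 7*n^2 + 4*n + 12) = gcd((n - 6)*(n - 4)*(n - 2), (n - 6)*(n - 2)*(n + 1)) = n^2 - 8*n + 12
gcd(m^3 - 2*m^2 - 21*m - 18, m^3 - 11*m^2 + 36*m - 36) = m - 6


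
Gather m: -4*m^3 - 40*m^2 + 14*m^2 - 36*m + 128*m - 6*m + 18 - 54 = -4*m^3 - 26*m^2 + 86*m - 36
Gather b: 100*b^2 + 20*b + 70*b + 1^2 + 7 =100*b^2 + 90*b + 8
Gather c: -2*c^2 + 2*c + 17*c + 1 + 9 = -2*c^2 + 19*c + 10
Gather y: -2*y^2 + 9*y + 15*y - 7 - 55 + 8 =-2*y^2 + 24*y - 54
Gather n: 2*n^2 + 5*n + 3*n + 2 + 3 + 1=2*n^2 + 8*n + 6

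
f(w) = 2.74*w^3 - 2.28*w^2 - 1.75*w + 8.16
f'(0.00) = -1.75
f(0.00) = 8.16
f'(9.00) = 623.03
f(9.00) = 1805.19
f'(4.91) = 174.03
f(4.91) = 268.94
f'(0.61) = -1.47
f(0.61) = 6.87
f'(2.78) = 49.10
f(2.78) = 44.54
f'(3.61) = 88.91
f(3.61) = 101.04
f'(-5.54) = 275.80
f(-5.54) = -518.01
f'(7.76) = 457.85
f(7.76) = 1137.65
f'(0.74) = -0.62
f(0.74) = 6.73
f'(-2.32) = 53.07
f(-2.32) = -34.27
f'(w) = 8.22*w^2 - 4.56*w - 1.75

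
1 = 1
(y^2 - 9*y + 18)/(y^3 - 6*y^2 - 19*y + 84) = (y - 6)/(y^2 - 3*y - 28)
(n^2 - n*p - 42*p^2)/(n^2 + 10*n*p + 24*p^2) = (n - 7*p)/(n + 4*p)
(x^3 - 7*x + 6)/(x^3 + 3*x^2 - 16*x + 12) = (x + 3)/(x + 6)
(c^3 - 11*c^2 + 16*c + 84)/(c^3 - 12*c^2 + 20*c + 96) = (c - 7)/(c - 8)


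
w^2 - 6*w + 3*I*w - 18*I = (w - 6)*(w + 3*I)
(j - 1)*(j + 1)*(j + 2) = j^3 + 2*j^2 - j - 2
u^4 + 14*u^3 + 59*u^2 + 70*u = u*(u + 2)*(u + 5)*(u + 7)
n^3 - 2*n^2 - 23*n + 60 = (n - 4)*(n - 3)*(n + 5)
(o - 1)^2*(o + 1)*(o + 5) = o^4 + 4*o^3 - 6*o^2 - 4*o + 5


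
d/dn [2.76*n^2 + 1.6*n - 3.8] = 5.52*n + 1.6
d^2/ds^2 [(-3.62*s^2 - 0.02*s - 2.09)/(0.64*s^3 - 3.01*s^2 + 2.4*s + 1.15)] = (-2.965504*s^6 - 0.0491520000000207*s^5 + 23.32032*s^4 + 49.1165719999999*s^3 - 207.882234*s^2 + 99.40302*s - 48.01037)/(0.262144*s^9 - 3.698688*s^8 + 20.344512*s^7 - 53.597941*s^6 + 62.99976*s^5 - 10.157055*s^4 - 33.4824*s^3 + 7.929825*s^2 + 9.522*s + 1.520875)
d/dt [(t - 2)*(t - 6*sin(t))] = t + (2 - t)*(6*cos(t) - 1) - 6*sin(t)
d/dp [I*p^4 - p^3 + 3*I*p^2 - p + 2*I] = 4*I*p^3 - 3*p^2 + 6*I*p - 1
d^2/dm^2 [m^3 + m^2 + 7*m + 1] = 6*m + 2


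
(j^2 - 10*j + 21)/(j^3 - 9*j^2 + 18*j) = (j - 7)/(j*(j - 6))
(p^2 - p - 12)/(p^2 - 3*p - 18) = (p - 4)/(p - 6)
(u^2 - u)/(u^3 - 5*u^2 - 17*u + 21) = u/(u^2 - 4*u - 21)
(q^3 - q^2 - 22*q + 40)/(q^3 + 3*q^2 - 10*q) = (q - 4)/q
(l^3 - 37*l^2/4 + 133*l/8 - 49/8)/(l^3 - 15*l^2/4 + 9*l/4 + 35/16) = 2*(2*l^2 - 15*l + 7)/(4*l^2 - 8*l - 5)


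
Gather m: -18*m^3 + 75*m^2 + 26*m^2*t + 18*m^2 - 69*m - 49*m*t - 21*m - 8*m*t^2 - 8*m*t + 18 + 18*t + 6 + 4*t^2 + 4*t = -18*m^3 + m^2*(26*t + 93) + m*(-8*t^2 - 57*t - 90) + 4*t^2 + 22*t + 24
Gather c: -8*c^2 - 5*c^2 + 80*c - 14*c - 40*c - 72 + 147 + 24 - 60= -13*c^2 + 26*c + 39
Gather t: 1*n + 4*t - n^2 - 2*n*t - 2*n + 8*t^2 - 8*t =-n^2 - n + 8*t^2 + t*(-2*n - 4)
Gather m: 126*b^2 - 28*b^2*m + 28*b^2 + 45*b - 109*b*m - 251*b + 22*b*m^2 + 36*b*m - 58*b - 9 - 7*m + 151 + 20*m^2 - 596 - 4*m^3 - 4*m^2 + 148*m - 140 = 154*b^2 - 264*b - 4*m^3 + m^2*(22*b + 16) + m*(-28*b^2 - 73*b + 141) - 594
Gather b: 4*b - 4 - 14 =4*b - 18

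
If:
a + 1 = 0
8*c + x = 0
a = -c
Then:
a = -1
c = 1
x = -8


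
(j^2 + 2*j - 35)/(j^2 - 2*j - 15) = (j + 7)/(j + 3)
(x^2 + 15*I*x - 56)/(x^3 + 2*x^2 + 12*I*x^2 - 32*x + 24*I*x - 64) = (x + 7*I)/(x^2 + x*(2 + 4*I) + 8*I)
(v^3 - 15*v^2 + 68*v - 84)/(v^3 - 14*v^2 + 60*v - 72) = (v - 7)/(v - 6)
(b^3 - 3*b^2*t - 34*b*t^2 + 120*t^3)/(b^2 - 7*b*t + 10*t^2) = (-b^2 - 2*b*t + 24*t^2)/(-b + 2*t)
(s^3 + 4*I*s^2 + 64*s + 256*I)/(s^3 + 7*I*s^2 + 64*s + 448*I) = (s + 4*I)/(s + 7*I)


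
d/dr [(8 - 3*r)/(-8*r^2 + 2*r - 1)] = (-24*r^2 + 128*r - 13)/(64*r^4 - 32*r^3 + 20*r^2 - 4*r + 1)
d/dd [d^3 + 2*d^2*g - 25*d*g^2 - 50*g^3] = 3*d^2 + 4*d*g - 25*g^2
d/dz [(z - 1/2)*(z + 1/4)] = 2*z - 1/4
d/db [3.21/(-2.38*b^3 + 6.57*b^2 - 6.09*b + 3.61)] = (22.9194*b^2 - 42.1794*b + 19.5489)/(2.38*b^3 - 6.57*b^2 + 6.09*b - 3.61)^2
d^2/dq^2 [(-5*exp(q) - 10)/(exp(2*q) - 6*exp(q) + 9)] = 5*(-exp(2*q) - 20*exp(q) - 21)*exp(q)/(exp(4*q) - 12*exp(3*q) + 54*exp(2*q) - 108*exp(q) + 81)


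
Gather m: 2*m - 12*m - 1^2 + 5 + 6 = 10 - 10*m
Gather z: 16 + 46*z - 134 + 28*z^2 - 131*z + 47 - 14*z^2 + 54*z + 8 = 14*z^2 - 31*z - 63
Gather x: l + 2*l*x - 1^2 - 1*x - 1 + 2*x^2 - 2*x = l + 2*x^2 + x*(2*l - 3) - 2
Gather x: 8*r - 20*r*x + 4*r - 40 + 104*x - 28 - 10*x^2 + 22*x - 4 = 12*r - 10*x^2 + x*(126 - 20*r) - 72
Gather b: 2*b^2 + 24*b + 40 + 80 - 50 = 2*b^2 + 24*b + 70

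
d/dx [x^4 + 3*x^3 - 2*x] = 4*x^3 + 9*x^2 - 2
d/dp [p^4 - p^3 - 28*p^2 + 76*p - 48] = 4*p^3 - 3*p^2 - 56*p + 76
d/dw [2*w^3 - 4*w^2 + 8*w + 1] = 6*w^2 - 8*w + 8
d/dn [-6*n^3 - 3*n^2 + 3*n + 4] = -18*n^2 - 6*n + 3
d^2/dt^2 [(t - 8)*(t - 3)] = 2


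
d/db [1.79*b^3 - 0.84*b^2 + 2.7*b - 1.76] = 5.37*b^2 - 1.68*b + 2.7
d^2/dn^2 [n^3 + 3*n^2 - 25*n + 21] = 6*n + 6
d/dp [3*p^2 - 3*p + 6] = 6*p - 3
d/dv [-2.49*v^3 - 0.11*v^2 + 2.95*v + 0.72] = -7.47*v^2 - 0.22*v + 2.95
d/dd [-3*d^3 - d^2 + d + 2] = -9*d^2 - 2*d + 1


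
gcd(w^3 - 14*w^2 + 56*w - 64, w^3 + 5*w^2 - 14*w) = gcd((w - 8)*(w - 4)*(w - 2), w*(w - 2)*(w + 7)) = w - 2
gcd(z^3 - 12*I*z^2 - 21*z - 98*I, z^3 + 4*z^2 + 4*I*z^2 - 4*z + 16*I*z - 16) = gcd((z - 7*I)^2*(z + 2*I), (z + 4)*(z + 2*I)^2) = z + 2*I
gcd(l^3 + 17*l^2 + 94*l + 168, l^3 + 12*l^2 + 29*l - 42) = l^2 + 13*l + 42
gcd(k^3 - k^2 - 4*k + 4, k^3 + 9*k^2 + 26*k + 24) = k + 2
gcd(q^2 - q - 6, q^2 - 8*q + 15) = q - 3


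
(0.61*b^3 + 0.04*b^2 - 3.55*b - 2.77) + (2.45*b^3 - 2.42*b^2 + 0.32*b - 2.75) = 3.06*b^3 - 2.38*b^2 - 3.23*b - 5.52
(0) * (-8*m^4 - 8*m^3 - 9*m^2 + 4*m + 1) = 0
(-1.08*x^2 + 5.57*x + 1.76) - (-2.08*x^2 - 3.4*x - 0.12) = 1.0*x^2 + 8.97*x + 1.88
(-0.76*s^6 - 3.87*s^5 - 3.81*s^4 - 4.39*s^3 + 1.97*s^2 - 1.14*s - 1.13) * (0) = 0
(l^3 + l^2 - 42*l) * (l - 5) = l^4 - 4*l^3 - 47*l^2 + 210*l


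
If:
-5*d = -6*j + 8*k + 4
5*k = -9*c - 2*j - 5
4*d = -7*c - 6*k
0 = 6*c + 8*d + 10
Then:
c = -383/95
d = 337/190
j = 2599/380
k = 669/190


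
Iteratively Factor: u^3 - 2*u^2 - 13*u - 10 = (u - 5)*(u^2 + 3*u + 2) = (u - 5)*(u + 2)*(u + 1)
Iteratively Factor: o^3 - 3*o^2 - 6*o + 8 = (o - 4)*(o^2 + o - 2) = (o - 4)*(o + 2)*(o - 1)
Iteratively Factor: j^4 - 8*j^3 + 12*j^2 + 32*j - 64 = (j - 4)*(j^3 - 4*j^2 - 4*j + 16) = (j - 4)*(j - 2)*(j^2 - 2*j - 8) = (j - 4)*(j - 2)*(j + 2)*(j - 4)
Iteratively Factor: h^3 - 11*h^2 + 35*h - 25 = (h - 1)*(h^2 - 10*h + 25) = (h - 5)*(h - 1)*(h - 5)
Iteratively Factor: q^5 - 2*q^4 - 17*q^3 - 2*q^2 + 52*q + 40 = (q + 2)*(q^4 - 4*q^3 - 9*q^2 + 16*q + 20) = (q + 2)^2*(q^3 - 6*q^2 + 3*q + 10) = (q - 5)*(q + 2)^2*(q^2 - q - 2) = (q - 5)*(q - 2)*(q + 2)^2*(q + 1)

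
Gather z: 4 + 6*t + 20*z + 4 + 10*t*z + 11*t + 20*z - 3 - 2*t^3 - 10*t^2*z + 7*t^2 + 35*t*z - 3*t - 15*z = -2*t^3 + 7*t^2 + 14*t + z*(-10*t^2 + 45*t + 25) + 5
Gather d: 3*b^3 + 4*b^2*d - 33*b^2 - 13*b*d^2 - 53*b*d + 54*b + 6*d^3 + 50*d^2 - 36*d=3*b^3 - 33*b^2 + 54*b + 6*d^3 + d^2*(50 - 13*b) + d*(4*b^2 - 53*b - 36)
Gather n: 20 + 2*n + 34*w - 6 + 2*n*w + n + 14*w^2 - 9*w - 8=n*(2*w + 3) + 14*w^2 + 25*w + 6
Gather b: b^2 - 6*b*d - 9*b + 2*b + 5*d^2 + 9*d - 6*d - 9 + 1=b^2 + b*(-6*d - 7) + 5*d^2 + 3*d - 8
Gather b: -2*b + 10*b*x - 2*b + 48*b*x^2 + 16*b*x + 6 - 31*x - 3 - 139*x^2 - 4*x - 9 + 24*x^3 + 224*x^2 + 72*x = b*(48*x^2 + 26*x - 4) + 24*x^3 + 85*x^2 + 37*x - 6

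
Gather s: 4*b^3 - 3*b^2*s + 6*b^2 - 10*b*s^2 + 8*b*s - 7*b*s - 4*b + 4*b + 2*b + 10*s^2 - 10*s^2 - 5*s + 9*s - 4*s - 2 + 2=4*b^3 + 6*b^2 - 10*b*s^2 + 2*b + s*(-3*b^2 + b)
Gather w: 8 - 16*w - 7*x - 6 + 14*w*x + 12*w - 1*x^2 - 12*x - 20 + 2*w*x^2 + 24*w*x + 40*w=w*(2*x^2 + 38*x + 36) - x^2 - 19*x - 18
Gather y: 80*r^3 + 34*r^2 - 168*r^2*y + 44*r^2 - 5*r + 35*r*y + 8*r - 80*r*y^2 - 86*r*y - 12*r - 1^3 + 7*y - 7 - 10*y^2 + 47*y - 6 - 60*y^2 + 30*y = 80*r^3 + 78*r^2 - 9*r + y^2*(-80*r - 70) + y*(-168*r^2 - 51*r + 84) - 14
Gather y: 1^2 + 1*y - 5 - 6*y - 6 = -5*y - 10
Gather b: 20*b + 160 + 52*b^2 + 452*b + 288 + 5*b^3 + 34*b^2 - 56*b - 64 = 5*b^3 + 86*b^2 + 416*b + 384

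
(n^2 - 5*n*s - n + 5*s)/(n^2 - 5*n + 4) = (n - 5*s)/(n - 4)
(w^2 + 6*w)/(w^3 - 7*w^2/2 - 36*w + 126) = 2*w/(2*w^2 - 19*w + 42)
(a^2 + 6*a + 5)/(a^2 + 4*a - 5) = (a + 1)/(a - 1)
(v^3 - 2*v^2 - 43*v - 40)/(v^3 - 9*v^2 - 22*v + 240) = (v + 1)/(v - 6)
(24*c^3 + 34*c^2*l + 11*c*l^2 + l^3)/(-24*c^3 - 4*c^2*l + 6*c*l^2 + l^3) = (-4*c^2 - 5*c*l - l^2)/(4*c^2 - l^2)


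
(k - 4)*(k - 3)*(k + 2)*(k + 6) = k^4 + k^3 - 32*k^2 + 12*k + 144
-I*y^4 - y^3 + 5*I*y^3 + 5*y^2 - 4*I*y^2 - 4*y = y*(y - 4)*(y - I)*(-I*y + I)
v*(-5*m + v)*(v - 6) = -5*m*v^2 + 30*m*v + v^3 - 6*v^2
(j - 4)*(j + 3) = j^2 - j - 12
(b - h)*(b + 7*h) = b^2 + 6*b*h - 7*h^2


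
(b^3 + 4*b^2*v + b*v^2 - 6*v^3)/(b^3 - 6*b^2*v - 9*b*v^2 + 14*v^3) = (-b - 3*v)/(-b + 7*v)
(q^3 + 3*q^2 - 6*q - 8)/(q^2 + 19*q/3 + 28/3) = 3*(q^2 - q - 2)/(3*q + 7)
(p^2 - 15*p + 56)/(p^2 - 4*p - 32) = (p - 7)/(p + 4)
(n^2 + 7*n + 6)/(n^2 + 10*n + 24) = (n + 1)/(n + 4)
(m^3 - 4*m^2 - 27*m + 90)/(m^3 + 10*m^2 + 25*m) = (m^2 - 9*m + 18)/(m*(m + 5))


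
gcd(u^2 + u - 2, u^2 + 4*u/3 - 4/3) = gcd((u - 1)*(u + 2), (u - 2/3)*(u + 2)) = u + 2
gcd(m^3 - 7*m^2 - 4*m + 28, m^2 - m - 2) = m - 2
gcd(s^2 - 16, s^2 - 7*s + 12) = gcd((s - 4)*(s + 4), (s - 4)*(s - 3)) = s - 4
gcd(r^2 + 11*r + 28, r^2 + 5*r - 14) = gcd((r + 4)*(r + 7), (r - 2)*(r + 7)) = r + 7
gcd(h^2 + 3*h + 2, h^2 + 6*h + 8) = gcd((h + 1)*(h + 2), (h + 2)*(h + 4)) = h + 2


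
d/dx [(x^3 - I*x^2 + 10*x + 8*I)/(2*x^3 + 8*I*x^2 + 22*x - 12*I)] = (5*I*x^3 - 3*x^2 - 96*I*x + 148)/(2*(x^5 + 9*I*x^4 - 3*x^3 + 73*I*x^2 + 96*x - 36*I))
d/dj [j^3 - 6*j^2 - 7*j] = 3*j^2 - 12*j - 7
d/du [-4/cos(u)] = -4*sin(u)/cos(u)^2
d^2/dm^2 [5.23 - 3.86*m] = 0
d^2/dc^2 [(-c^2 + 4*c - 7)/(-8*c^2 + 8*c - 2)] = 3*(23 - 4*c)/(16*c^4 - 32*c^3 + 24*c^2 - 8*c + 1)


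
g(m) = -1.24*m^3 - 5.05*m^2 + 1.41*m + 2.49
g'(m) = -3.72*m^2 - 10.1*m + 1.41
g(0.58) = 1.37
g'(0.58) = -5.70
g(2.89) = -65.54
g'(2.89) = -58.85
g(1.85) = -20.04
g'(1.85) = -30.01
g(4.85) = -250.92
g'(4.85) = -135.08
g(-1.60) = -7.61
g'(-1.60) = 8.05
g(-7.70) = 258.32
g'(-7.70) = -141.38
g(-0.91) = -2.04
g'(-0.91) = 7.52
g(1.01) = -2.51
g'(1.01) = -12.59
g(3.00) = -72.21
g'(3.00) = -62.37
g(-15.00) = 3030.09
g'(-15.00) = -684.09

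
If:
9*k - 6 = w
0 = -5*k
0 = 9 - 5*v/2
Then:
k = 0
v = 18/5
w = -6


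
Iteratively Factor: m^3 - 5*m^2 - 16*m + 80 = (m + 4)*(m^2 - 9*m + 20) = (m - 5)*(m + 4)*(m - 4)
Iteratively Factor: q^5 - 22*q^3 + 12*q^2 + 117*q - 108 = (q + 4)*(q^4 - 4*q^3 - 6*q^2 + 36*q - 27) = (q - 1)*(q + 4)*(q^3 - 3*q^2 - 9*q + 27) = (q - 3)*(q - 1)*(q + 4)*(q^2 - 9) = (q - 3)*(q - 1)*(q + 3)*(q + 4)*(q - 3)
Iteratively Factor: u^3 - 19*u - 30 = (u + 2)*(u^2 - 2*u - 15) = (u + 2)*(u + 3)*(u - 5)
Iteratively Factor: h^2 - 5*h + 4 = (h - 4)*(h - 1)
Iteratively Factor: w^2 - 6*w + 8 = (w - 2)*(w - 4)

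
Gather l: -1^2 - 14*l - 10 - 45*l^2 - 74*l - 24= -45*l^2 - 88*l - 35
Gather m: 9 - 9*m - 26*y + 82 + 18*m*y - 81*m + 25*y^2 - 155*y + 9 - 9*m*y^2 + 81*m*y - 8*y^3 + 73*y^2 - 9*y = m*(-9*y^2 + 99*y - 90) - 8*y^3 + 98*y^2 - 190*y + 100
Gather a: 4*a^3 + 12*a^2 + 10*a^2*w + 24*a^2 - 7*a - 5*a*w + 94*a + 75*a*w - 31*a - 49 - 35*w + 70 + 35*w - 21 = 4*a^3 + a^2*(10*w + 36) + a*(70*w + 56)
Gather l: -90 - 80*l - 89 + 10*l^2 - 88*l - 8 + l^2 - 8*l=11*l^2 - 176*l - 187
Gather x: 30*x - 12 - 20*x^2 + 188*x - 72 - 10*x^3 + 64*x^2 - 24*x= -10*x^3 + 44*x^2 + 194*x - 84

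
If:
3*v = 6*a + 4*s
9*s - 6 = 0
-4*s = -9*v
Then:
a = -8/27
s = 2/3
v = 8/27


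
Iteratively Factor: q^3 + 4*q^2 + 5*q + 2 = (q + 2)*(q^2 + 2*q + 1) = (q + 1)*(q + 2)*(q + 1)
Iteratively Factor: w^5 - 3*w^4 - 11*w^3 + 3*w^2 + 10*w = (w + 1)*(w^4 - 4*w^3 - 7*w^2 + 10*w) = (w + 1)*(w + 2)*(w^3 - 6*w^2 + 5*w) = (w - 1)*(w + 1)*(w + 2)*(w^2 - 5*w) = (w - 5)*(w - 1)*(w + 1)*(w + 2)*(w)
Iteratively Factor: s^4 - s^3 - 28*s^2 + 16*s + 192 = (s - 4)*(s^3 + 3*s^2 - 16*s - 48) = (s - 4)*(s + 3)*(s^2 - 16) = (s - 4)^2*(s + 3)*(s + 4)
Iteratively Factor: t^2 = (t)*(t)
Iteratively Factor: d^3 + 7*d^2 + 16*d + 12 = (d + 3)*(d^2 + 4*d + 4) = (d + 2)*(d + 3)*(d + 2)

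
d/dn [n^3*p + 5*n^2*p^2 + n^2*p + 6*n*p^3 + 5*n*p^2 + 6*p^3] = p*(3*n^2 + 10*n*p + 2*n + 6*p^2 + 5*p)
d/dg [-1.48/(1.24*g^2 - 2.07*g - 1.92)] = (3.6704*g - 3.0636)/(-1.24*g^2 + 2.07*g + 1.92)^2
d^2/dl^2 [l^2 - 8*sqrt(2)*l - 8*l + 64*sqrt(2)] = 2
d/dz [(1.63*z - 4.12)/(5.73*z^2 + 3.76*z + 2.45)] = (-9.3399*z^2 + 47.2152*z + 19.4847)/(32.8329*z^4 + 43.0896*z^3 + 42.2146*z^2 + 18.424*z + 6.0025)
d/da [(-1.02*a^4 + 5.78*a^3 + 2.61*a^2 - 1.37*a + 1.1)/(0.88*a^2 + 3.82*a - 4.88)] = (-1.7952*a^5 - 6.6028*a^4 + 64.0696*a^3 - 73.4434*a^2 - 27.4096*a + 2.4836)/(0.7744*a^4 + 6.7232*a^3 + 6.0036*a^2 - 37.2832*a + 23.8144)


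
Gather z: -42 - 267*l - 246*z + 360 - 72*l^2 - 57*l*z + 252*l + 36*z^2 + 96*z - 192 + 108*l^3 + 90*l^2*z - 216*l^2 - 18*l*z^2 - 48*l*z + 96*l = 108*l^3 - 288*l^2 + 81*l + z^2*(36 - 18*l) + z*(90*l^2 - 105*l - 150) + 126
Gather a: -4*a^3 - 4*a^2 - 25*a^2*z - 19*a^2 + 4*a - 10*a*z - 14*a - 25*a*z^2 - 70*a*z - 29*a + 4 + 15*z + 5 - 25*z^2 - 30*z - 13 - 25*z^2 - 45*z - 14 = -4*a^3 + a^2*(-25*z - 23) + a*(-25*z^2 - 80*z - 39) - 50*z^2 - 60*z - 18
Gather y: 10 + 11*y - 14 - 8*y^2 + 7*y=-8*y^2 + 18*y - 4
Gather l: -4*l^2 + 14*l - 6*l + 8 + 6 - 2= -4*l^2 + 8*l + 12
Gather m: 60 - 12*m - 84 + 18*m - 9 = 6*m - 33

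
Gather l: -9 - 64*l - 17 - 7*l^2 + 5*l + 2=-7*l^2 - 59*l - 24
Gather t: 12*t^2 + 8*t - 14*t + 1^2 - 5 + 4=12*t^2 - 6*t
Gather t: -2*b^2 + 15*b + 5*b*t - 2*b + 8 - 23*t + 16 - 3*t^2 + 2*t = -2*b^2 + 13*b - 3*t^2 + t*(5*b - 21) + 24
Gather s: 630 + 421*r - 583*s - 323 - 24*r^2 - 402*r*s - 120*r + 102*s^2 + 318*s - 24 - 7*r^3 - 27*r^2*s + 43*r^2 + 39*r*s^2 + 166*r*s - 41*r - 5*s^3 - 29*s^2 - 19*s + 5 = -7*r^3 + 19*r^2 + 260*r - 5*s^3 + s^2*(39*r + 73) + s*(-27*r^2 - 236*r - 284) + 288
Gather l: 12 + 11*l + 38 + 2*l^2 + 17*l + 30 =2*l^2 + 28*l + 80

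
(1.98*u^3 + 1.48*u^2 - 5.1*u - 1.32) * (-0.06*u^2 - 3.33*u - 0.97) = -0.1188*u^5 - 6.6822*u^4 - 6.543*u^3 + 15.6266*u^2 + 9.3426*u + 1.2804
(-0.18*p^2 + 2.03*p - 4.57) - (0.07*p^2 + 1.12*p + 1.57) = -0.25*p^2 + 0.91*p - 6.14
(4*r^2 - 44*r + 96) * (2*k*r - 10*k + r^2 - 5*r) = 8*k*r^3 - 128*k*r^2 + 632*k*r - 960*k + 4*r^4 - 64*r^3 + 316*r^2 - 480*r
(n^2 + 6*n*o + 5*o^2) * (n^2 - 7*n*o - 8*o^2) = n^4 - n^3*o - 45*n^2*o^2 - 83*n*o^3 - 40*o^4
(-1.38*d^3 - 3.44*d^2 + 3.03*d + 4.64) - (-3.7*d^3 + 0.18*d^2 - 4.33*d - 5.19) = 2.32*d^3 - 3.62*d^2 + 7.36*d + 9.83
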